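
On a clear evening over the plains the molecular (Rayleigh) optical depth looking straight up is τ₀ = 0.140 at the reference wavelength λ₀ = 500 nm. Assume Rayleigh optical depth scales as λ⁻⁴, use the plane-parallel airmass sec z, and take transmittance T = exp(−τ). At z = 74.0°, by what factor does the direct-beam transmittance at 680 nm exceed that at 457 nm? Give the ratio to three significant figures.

Airmass: sec 74.0° = 3.6280.
τ(680 nm) = 0.140 × (500/680)⁴ × 3.6280 = 0.140 × 0.2923 × 3.6280 = 0.1485.
τ(457 nm) = 0.140 × (500/457)⁴ × 3.6280 = 0.140 × 1.4329 × 3.6280 = 0.7278.
T(680)/T(457) = exp(τ_B − τ_A) = exp(0.5793) = 1.7848.

1.78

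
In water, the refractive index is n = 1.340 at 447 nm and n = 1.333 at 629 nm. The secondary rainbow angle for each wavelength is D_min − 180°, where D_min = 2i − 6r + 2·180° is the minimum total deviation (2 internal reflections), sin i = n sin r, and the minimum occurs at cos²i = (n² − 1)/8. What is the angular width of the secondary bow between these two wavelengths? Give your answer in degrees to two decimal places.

At 447 nm (n = 1.340): cos²i = 0.09945 → i = 71.618°, r = 45.088°, D_min = 232.709°, rainbow angle = 52.709°.
At 629 nm (n = 1.333): cos²i = 0.09711 → i = 71.843°, r = 45.466°, D_min = 230.891°, rainbow angle = 50.891°.
Angular width = |52.709° − 50.891°| = 1.818°.

1.82°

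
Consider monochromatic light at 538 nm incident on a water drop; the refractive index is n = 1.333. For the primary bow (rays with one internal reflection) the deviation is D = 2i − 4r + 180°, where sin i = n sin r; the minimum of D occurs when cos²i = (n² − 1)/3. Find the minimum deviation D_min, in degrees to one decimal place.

137.9°

cos²i = (1.77689 − 1)/3 = 0.25896; i = arccos(0.50888) = 59.410°.
sin r = sin 59.410°/1.333 = 0.64579; r = 40.225°.
D_min = 2·59.410° − 4·40.225° + 180° = 137.922°.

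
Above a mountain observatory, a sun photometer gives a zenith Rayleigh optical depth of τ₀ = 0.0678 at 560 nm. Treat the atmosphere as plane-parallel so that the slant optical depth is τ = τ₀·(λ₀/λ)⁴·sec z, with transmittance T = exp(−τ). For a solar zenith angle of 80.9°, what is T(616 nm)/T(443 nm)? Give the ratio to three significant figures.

2.23

Airmass: sec 80.9° = 6.3228.
τ(616 nm) = 0.0678 × (560/616)⁴ × 6.3228 = 0.0678 × 0.6830 × 6.3228 = 0.2928.
τ(443 nm) = 0.0678 × (560/443)⁴ × 6.3228 = 0.0678 × 2.5535 × 6.3228 = 1.0947.
T(616)/T(443) = exp(τ_B − τ_A) = exp(0.8019) = 2.2297.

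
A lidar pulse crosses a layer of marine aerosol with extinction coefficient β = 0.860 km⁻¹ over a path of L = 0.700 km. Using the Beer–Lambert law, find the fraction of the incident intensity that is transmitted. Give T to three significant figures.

0.548

τ = β·L = 0.860 × 0.700 = 0.6020.
T = exp(−0.6020) = 0.5477.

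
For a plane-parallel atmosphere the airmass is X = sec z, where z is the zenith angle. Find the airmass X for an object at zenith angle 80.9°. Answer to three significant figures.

6.32

X = sec z = 1/cos 80.9° = 1/0.1582 = 6.3228.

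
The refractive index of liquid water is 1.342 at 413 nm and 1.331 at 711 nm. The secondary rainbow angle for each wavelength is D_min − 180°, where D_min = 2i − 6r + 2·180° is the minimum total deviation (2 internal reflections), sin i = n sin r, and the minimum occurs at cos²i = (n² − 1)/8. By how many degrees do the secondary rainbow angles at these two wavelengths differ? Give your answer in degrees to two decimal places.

2.86°

At 413 nm (n = 1.342): cos²i = 0.10012 → i = 71.554°, r = 44.981°, D_min = 233.222°, rainbow angle = 53.222°.
At 711 nm (n = 1.331): cos²i = 0.09645 → i = 71.907°, r = 45.575°, D_min = 230.365°, rainbow angle = 50.365°.
Angular width = |53.222° − 50.365°| = 2.857°.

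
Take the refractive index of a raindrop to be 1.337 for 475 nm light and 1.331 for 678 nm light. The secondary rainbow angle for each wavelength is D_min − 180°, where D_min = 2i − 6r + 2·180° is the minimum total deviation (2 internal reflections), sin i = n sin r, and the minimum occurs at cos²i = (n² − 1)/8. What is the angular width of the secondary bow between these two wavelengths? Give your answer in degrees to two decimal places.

At 475 nm (n = 1.337): cos²i = 0.09845 → i = 71.714°, r = 45.249°, D_min = 231.934°, rainbow angle = 51.934°.
At 678 nm (n = 1.331): cos²i = 0.09645 → i = 71.907°, r = 45.575°, D_min = 230.365°, rainbow angle = 50.365°.
Angular width = |51.934° − 50.365°| = 1.569°.

1.57°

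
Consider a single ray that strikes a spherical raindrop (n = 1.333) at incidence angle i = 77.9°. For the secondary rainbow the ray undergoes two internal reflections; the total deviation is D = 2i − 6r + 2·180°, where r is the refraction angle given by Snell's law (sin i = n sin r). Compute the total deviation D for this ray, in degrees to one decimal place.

232.7°

sin r = sin 77.9° / 1.333 = 0.9778/1.333 = 0.7335; r = 47.18°.
D = 2·77.9° − 6·47.18° + 2·180° = 155.80° − 283.09° + 360° = 232.71°.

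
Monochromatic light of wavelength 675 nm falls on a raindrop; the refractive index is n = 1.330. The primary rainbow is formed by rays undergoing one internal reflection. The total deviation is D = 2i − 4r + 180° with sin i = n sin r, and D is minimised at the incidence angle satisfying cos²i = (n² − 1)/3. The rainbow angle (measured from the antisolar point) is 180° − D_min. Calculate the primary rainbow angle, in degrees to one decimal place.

cos²i = (1.76890 − 1)/3 = 0.25630; i = arccos(0.50626) = 59.585°.
sin r = sin 59.585°/1.330 = 0.64841; r = 40.422°.
D_min = 2·59.585° − 4·40.422° + 180° = 137.484°.
Rainbow angle = 180° − D_min = 42.516°.

42.5°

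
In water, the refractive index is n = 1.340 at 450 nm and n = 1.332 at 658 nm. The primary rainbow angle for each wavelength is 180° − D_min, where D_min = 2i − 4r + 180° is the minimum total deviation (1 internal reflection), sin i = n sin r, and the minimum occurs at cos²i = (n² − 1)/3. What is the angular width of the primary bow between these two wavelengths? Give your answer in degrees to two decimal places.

At 450 nm (n = 1.340): cos²i = 0.26520 → i = 59.004°, r = 39.770°, D_min = 138.929°, rainbow angle = 41.071°.
At 658 nm (n = 1.332): cos²i = 0.25807 → i = 59.469°, r = 40.290°, D_min = 137.776°, rainbow angle = 42.224°.
Angular width = |41.071° − 42.224°| = 1.153°.

1.15°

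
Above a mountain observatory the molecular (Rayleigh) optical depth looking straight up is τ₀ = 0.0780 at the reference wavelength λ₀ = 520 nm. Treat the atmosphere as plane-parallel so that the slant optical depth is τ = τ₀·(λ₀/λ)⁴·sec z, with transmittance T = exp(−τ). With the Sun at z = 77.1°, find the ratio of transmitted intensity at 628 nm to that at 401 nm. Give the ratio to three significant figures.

2.28

Airmass: sec 77.1° = 4.4793.
τ(628 nm) = 0.0780 × (520/628)⁴ × 4.4793 = 0.0780 × 0.4701 × 4.4793 = 0.1642.
τ(401 nm) = 0.0780 × (520/401)⁴ × 4.4793 = 0.0780 × 2.8277 × 4.4793 = 0.9880.
T(628)/T(401) = exp(τ_B − τ_A) = exp(0.8237) = 2.2790.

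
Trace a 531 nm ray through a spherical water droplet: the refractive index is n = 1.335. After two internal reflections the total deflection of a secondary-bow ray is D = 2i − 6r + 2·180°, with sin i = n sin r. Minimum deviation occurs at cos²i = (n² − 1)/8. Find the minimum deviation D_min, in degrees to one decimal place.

231.4°

cos²i = (1.78222 − 1)/8 = 0.09778; i = arccos(0.31269) = 71.778°.
sin r = sin 71.778°/1.335 = 0.71150; r = 45.357°.
D_min = 2·71.778° − 6·45.357° + 360° = 231.414°.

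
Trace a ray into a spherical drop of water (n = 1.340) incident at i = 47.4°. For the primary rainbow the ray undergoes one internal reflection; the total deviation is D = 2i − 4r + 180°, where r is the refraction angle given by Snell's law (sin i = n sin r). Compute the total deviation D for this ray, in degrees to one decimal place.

sin r = sin 47.4° / 1.340 = 0.7361/1.340 = 0.5493; r = 33.32°.
D = 2·47.4° − 4·33.32° + 180° = 94.80° − 133.28° + 180° = 141.52°.

141.5°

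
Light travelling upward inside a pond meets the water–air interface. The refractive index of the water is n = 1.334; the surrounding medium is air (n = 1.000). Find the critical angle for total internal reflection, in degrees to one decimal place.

48.6°

sin θ_c = n_air / n = 1.000 / 1.334 = 0.7496.
θ_c = arcsin(0.7496) = 48.56°.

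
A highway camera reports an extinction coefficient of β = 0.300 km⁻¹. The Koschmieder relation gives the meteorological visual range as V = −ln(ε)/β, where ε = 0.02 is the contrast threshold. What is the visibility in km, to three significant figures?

V = −ln(0.02) / 0.300 = 3.912 / 0.300 = 13.0401 km.

13.0 km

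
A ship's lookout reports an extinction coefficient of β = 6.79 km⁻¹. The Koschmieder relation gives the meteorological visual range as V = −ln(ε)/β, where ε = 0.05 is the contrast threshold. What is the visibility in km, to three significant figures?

0.441 km

V = −ln(0.05) / 6.79 = 2.996 / 6.79 = 0.4412 km.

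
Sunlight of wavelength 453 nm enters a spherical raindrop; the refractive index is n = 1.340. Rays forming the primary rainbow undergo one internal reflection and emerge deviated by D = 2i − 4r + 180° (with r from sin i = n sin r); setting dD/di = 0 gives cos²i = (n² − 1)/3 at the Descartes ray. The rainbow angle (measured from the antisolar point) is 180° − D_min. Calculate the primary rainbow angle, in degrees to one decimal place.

41.1°

cos²i = (1.79560 − 1)/3 = 0.26520; i = arccos(0.51498) = 59.004°.
sin r = sin 59.004°/1.340 = 0.63971; r = 39.770°.
D_min = 2·59.004° − 4·39.770° + 180° = 138.929°.
Rainbow angle = 180° − D_min = 41.071°.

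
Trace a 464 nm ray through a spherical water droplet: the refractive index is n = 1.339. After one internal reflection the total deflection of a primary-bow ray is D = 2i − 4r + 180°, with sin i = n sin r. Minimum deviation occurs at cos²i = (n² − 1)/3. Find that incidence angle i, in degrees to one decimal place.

cos²i = (1.339² − 1)/3 = (1.79292 − 1)/3 = 0.26431.
cos i = 0.51411, so i = 59.062°.

59.1°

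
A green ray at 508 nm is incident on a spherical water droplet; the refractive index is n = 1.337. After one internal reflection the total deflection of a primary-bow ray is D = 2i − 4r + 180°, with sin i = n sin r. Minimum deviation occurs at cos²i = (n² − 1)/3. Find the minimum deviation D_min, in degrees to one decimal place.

cos²i = (1.78757 − 1)/3 = 0.26252; i = arccos(0.51237) = 59.178°.
sin r = sin 59.178°/1.337 = 0.64231; r = 39.964°.
D_min = 2·59.178° − 4·39.964° + 180° = 138.500°.

138.5°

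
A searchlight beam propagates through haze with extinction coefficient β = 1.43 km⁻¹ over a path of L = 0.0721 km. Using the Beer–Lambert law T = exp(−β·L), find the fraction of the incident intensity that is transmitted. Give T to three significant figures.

0.902

τ = β·L = 1.43 × 0.0721 = 0.1031.
T = exp(−0.1031) = 0.9020.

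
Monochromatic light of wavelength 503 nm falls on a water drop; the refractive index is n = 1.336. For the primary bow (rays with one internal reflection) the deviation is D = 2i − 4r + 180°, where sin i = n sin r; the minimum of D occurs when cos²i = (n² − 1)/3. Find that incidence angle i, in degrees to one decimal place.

cos²i = (1.336² − 1)/3 = (1.78490 − 1)/3 = 0.26163.
cos i = 0.51150, so i = 59.236°.

59.2°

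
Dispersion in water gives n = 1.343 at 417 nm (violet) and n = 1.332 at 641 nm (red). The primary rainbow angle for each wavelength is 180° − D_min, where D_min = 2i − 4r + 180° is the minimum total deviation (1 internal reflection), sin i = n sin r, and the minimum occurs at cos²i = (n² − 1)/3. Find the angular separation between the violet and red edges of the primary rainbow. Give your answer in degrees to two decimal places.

1.58°

At 417 nm (n = 1.343): cos²i = 0.26788 → i = 58.830°, r = 39.577°, D_min = 139.354°, rainbow angle = 40.646°.
At 641 nm (n = 1.332): cos²i = 0.25807 → i = 59.469°, r = 40.290°, D_min = 137.776°, rainbow angle = 42.224°.
Angular width = |40.646° − 42.224°| = 1.578°.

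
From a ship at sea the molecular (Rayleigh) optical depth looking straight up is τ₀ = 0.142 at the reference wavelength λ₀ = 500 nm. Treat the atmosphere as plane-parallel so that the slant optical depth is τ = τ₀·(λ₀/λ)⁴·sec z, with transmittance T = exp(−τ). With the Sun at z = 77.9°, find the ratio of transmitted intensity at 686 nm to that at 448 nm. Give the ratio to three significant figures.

Airmass: sec 77.9° = 4.7706.
τ(686 nm) = 0.142 × (500/686)⁴ × 4.7706 = 0.142 × 0.2822 × 4.7706 = 0.1912.
τ(448 nm) = 0.142 × (500/448)⁴ × 4.7706 = 0.142 × 1.5516 × 4.7706 = 1.0511.
T(686)/T(448) = exp(τ_B − τ_A) = exp(0.8599) = 2.3629.

2.36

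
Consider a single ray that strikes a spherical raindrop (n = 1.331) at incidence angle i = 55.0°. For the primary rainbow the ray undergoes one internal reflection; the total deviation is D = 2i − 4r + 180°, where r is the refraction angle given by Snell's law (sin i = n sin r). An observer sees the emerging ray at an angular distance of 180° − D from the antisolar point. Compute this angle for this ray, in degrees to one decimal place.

sin r = sin 55.0° / 1.331 = 0.8192/1.331 = 0.6154; r = 37.98°.
D = 2·55.0° − 4·37.98° + 180° = 110.00° − 151.94° + 180° = 138.06°.
Angle from antisolar point = 180° − D = 41.94°.

41.9°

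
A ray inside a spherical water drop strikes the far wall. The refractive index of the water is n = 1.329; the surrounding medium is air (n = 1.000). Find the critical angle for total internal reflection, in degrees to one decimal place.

sin θ_c = n_air / n = 1.000 / 1.329 = 0.7524.
θ_c = arcsin(0.7524) = 48.80°.

48.8°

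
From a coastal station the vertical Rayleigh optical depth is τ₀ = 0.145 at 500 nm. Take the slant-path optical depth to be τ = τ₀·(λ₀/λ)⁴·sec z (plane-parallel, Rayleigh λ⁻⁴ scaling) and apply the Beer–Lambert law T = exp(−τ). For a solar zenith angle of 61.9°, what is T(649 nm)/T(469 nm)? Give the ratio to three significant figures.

1.34

Airmass: sec 61.9° = 2.1231.
τ(649 nm) = 0.145 × (500/649)⁴ × 2.1231 = 0.145 × 0.3523 × 2.1231 = 0.1085.
τ(469 nm) = 0.145 × (500/469)⁴ × 2.1231 = 0.145 × 1.2918 × 2.1231 = 0.3977.
T(649)/T(469) = exp(τ_B − τ_A) = exp(0.2892) = 1.3354.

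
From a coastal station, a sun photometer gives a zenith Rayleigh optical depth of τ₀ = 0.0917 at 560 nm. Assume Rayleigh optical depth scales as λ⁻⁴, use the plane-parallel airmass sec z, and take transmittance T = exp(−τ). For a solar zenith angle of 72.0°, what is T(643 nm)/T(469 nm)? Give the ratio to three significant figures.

1.54

Airmass: sec 72.0° = 3.2361.
τ(643 nm) = 0.0917 × (560/643)⁴ × 3.2361 = 0.0917 × 0.5753 × 3.2361 = 0.1707.
τ(469 nm) = 0.0917 × (560/469)⁴ × 3.2361 = 0.0917 × 2.0326 × 3.2361 = 0.6032.
T(643)/T(469) = exp(τ_B − τ_A) = exp(0.4325) = 1.5410.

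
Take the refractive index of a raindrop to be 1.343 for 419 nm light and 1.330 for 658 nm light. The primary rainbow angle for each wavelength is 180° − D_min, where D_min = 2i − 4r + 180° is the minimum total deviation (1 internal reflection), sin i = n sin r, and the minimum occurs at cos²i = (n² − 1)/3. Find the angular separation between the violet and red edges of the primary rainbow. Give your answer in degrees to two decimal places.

At 419 nm (n = 1.343): cos²i = 0.26788 → i = 58.830°, r = 39.577°, D_min = 139.354°, rainbow angle = 40.646°.
At 658 nm (n = 1.330): cos²i = 0.25630 → i = 59.585°, r = 40.422°, D_min = 137.484°, rainbow angle = 42.516°.
Angular width = |40.646° − 42.516°| = 1.871°.

1.87°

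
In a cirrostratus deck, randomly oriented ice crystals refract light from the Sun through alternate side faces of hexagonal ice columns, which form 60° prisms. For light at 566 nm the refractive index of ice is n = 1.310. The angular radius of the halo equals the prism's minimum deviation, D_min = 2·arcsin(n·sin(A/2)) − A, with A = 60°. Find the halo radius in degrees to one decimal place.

21.8°

n·sin(A/2) = 1.310 × sin 30° = 1.310 × 0.5000 = 0.6550.
D_min = 2·arcsin(0.6550) − 60° = 2 × 40.920° − 60° = 21.839°.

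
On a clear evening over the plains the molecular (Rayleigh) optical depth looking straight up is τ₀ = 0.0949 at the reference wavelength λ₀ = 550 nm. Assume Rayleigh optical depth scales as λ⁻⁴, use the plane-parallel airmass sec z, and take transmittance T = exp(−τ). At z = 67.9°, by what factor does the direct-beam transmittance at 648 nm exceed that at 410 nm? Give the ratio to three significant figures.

1.99

Airmass: sec 67.9° = 2.6580.
τ(648 nm) = 0.0949 × (550/648)⁴ × 2.6580 = 0.0949 × 0.5190 × 2.6580 = 0.1309.
τ(410 nm) = 0.0949 × (550/410)⁴ × 2.6580 = 0.0949 × 3.2383 × 2.6580 = 0.8168.
T(648)/T(410) = exp(τ_B − τ_A) = exp(0.6859) = 1.9856.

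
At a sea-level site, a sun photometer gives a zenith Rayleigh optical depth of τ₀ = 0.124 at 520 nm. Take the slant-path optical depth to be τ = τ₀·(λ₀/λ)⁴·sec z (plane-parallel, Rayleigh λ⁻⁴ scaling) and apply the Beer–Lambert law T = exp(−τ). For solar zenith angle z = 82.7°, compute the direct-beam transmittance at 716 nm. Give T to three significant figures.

sec 82.7° = 7.8700.
τ = 0.124 × (520/716)⁴ × 7.8700 = 0.124 × 0.2782 × 7.8700 = 0.2715.
T = exp(−0.2715) = 0.7622.

0.762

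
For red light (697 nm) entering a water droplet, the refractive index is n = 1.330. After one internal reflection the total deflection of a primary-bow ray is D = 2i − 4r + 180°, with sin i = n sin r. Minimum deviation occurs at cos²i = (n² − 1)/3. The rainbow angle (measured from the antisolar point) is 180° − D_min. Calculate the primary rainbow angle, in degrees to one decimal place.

42.5°

cos²i = (1.76890 − 1)/3 = 0.25630; i = arccos(0.50626) = 59.585°.
sin r = sin 59.585°/1.330 = 0.64841; r = 40.422°.
D_min = 2·59.585° − 4·40.422° + 180° = 137.484°.
Rainbow angle = 180° − D_min = 42.516°.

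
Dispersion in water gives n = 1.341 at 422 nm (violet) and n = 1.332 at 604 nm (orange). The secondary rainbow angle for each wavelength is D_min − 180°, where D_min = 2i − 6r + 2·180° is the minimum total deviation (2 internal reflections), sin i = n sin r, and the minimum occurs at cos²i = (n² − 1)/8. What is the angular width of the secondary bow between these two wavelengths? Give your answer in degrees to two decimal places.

At 422 nm (n = 1.341): cos²i = 0.09979 → i = 71.586°, r = 45.034°, D_min = 232.966°, rainbow angle = 52.966°.
At 604 nm (n = 1.332): cos²i = 0.09678 → i = 71.875°, r = 45.520°, D_min = 230.628°, rainbow angle = 50.628°.
Angular width = |52.966° − 50.628°| = 2.337°.

2.34°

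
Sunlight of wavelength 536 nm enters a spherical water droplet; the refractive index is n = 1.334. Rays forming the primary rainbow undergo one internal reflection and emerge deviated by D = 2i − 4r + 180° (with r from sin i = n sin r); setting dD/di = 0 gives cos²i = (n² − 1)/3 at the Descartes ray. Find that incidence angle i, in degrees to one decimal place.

59.4°

cos²i = (1.334² − 1)/3 = (1.77956 − 1)/3 = 0.25985.
cos i = 0.50976, so i = 59.352°.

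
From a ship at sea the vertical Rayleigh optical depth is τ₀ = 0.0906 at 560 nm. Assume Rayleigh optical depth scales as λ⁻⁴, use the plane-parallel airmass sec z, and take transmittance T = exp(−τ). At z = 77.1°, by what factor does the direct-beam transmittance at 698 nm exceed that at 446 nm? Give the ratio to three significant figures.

Airmass: sec 77.1° = 4.4793.
τ(698 nm) = 0.0906 × (560/698)⁴ × 4.4793 = 0.0906 × 0.4143 × 4.4793 = 0.1681.
τ(446 nm) = 0.0906 × (560/446)⁴ × 4.4793 = 0.0906 × 2.4855 × 4.4793 = 1.0087.
T(698)/T(446) = exp(τ_B − τ_A) = exp(0.8405) = 2.3176.

2.32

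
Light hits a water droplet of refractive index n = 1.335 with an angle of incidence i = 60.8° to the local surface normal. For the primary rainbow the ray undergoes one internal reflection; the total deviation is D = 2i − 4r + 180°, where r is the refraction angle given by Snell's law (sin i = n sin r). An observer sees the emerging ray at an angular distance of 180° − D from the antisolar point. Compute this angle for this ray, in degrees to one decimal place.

41.7°

sin r = sin 60.8° / 1.335 = 0.8729/1.335 = 0.6539; r = 40.83°.
D = 2·60.8° − 4·40.83° + 180° = 121.60° − 163.34° + 180° = 138.26°.
Angle from antisolar point = 180° − D = 41.74°.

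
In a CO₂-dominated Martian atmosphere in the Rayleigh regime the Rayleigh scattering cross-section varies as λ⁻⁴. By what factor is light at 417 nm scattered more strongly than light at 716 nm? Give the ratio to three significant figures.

8.69

Rayleigh scattering ∝ λ⁻⁴, so the ratio of coefficients is the inverse fourth power of the wavelength ratio.
σ(417)/σ(716) = (716/417)⁴ = (1.7170)⁴ = 8.692.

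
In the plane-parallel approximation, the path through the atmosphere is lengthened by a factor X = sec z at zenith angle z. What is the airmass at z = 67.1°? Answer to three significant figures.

X = sec z = 1/cos 67.1° = 1/0.3891 = 2.5699.

2.57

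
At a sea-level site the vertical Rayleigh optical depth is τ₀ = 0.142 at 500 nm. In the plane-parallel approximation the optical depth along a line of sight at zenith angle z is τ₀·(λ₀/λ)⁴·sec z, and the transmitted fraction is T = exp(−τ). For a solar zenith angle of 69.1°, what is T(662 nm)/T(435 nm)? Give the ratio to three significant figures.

1.76

Airmass: sec 69.1° = 2.8032.
τ(662 nm) = 0.142 × (500/662)⁴ × 2.8032 = 0.142 × 0.3254 × 2.8032 = 0.1295.
τ(435 nm) = 0.142 × (500/435)⁴ × 2.8032 = 0.142 × 1.7455 × 2.8032 = 0.6948.
T(662)/T(435) = exp(τ_B − τ_A) = exp(0.5653) = 1.7599.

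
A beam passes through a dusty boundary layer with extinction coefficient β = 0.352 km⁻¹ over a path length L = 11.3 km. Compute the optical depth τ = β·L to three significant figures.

τ = β·L = 0.352 × 11.3 = 3.9776.

3.98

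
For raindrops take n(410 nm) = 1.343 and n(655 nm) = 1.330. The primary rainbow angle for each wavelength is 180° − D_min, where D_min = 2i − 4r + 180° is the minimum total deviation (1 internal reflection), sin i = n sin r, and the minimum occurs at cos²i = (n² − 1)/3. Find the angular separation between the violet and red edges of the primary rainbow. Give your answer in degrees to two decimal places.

At 410 nm (n = 1.343): cos²i = 0.26788 → i = 58.830°, r = 39.577°, D_min = 139.354°, rainbow angle = 40.646°.
At 655 nm (n = 1.330): cos²i = 0.25630 → i = 59.585°, r = 40.422°, D_min = 137.484°, rainbow angle = 42.516°.
Angular width = |40.646° − 42.516°| = 1.871°.

1.87°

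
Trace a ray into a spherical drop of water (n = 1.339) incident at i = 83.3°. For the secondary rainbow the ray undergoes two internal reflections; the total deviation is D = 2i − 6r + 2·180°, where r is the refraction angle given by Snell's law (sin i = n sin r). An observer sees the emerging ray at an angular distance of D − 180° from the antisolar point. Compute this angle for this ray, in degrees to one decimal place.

59.3°

sin r = sin 83.3° / 1.339 = 0.9932/1.339 = 0.7417; r = 47.88°.
D = 2·83.3° − 6·47.88° + 2·180° = 166.60° − 287.27° + 360° = 239.33°.
Angle from antisolar point = D − 180° = 59.33°.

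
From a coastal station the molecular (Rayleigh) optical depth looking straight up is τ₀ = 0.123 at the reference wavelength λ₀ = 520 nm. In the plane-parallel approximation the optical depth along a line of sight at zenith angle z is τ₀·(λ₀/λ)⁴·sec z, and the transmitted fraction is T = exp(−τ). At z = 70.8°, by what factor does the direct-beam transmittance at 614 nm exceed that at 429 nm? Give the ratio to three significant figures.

1.85

Airmass: sec 70.8° = 3.0407.
τ(614 nm) = 0.123 × (520/614)⁴ × 3.0407 = 0.123 × 0.5144 × 3.0407 = 0.1924.
τ(429 nm) = 0.123 × (520/429)⁴ × 3.0407 = 0.123 × 2.1587 × 3.0407 = 0.8074.
T(614)/T(429) = exp(τ_B − τ_A) = exp(0.6150) = 1.8496.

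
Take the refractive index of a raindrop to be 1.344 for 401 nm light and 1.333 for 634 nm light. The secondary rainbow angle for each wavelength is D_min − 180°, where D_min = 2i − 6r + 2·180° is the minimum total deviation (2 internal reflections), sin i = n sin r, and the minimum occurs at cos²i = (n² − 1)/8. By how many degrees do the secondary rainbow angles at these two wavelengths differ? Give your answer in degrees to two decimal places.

2.84°

At 401 nm (n = 1.344): cos²i = 0.10079 → i = 71.490°, r = 44.874°, D_min = 233.733°, rainbow angle = 53.733°.
At 634 nm (n = 1.333): cos²i = 0.09711 → i = 71.843°, r = 45.466°, D_min = 230.891°, rainbow angle = 50.891°.
Angular width = |53.733° − 50.891°| = 2.842°.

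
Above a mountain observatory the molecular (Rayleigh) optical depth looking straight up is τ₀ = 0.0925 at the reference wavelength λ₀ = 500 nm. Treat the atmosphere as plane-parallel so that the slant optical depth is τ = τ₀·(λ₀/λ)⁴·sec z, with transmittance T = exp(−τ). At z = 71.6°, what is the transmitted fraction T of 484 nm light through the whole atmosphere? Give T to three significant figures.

0.716

sec 71.6° = 3.1681.
τ = 0.0925 × (500/484)⁴ × 3.1681 = 0.0925 × 1.1389 × 3.1681 = 0.3338.
T = exp(−0.3338) = 0.7162.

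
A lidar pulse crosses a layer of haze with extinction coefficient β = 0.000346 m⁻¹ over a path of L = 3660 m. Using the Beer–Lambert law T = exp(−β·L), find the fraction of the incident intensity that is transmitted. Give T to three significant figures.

0.282

τ = β·L = 0.000346 × 3660 = 1.2664.
T = exp(−1.2664) = 0.2819.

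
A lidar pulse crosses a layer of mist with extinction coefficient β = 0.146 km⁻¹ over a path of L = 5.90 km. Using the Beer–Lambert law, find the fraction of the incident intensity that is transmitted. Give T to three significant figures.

τ = β·L = 0.146 × 5.90 = 0.8614.
T = exp(−0.8614) = 0.4226.

0.423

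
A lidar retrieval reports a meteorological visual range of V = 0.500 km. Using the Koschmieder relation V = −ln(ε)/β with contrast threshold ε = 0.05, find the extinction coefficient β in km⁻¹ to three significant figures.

5.99 km⁻¹

β = −ln(0.05) / V = 2.996 / 0.500 = 5.9915 km⁻¹.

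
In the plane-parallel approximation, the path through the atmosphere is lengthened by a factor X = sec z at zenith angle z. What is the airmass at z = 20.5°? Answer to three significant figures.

X = sec z = 1/cos 20.5° = 1/0.9367 = 1.0676.

1.07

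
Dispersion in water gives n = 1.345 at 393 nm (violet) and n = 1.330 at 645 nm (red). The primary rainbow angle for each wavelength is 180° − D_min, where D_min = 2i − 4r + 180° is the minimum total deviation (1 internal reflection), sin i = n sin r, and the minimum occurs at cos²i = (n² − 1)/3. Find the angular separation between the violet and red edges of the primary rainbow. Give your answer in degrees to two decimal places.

2.15°

At 393 nm (n = 1.345): cos²i = 0.26967 → i = 58.715°, r = 39.448°, D_min = 139.635°, rainbow angle = 40.365°.
At 645 nm (n = 1.330): cos²i = 0.25630 → i = 59.585°, r = 40.422°, D_min = 137.484°, rainbow angle = 42.516°.
Angular width = |40.365° − 42.516°| = 2.152°.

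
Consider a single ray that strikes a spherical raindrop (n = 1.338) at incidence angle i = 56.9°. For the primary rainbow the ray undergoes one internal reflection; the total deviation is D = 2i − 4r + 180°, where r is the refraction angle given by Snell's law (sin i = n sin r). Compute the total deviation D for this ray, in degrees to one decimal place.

sin r = sin 56.9° / 1.338 = 0.8377/1.338 = 0.6261; r = 38.76°.
D = 2·56.9° − 4·38.76° + 180° = 113.80° − 155.05° + 180° = 138.75°.

138.7°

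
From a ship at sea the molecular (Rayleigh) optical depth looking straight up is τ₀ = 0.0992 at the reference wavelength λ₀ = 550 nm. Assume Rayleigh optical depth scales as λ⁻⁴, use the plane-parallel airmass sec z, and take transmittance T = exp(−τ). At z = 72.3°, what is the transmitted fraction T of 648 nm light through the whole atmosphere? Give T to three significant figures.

sec 72.3° = 3.2891.
τ = 0.0992 × (550/648)⁴ × 3.2891 = 0.0992 × 0.5190 × 3.2891 = 0.1693.
T = exp(−0.1693) = 0.8442.

0.844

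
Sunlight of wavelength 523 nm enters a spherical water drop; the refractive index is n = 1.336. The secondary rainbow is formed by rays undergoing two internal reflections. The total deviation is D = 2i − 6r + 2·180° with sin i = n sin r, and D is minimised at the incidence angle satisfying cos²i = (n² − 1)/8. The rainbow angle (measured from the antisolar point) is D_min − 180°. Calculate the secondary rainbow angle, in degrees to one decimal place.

51.7°

cos²i = (1.78490 − 1)/8 = 0.09811; i = arccos(0.31323) = 71.746°.
sin r = sin 71.746°/1.336 = 0.71084; r = 45.303°.
D_min = 2·71.746° − 6·45.303° + 360° = 231.674°.
Rainbow angle = D_min − 180° = 51.674°.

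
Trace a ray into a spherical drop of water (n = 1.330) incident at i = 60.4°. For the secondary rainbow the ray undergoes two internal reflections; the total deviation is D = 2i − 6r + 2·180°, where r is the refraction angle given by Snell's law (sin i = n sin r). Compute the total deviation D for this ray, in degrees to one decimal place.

235.8°

sin r = sin 60.4° / 1.330 = 0.8695/1.330 = 0.6538; r = 40.83°.
D = 2·60.4° − 6·40.83° + 2·180° = 120.80° − 244.95° + 360° = 235.85°.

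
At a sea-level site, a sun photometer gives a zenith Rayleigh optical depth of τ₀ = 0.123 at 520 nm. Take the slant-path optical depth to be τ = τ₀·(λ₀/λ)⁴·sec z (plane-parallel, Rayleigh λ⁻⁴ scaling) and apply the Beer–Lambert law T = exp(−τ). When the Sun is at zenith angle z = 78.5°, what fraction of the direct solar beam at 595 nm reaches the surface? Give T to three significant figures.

0.698

sec 78.5° = 5.0159.
τ = 0.123 × (520/595)⁴ × 5.0159 = 0.123 × 0.5834 × 5.0159 = 0.3599.
T = exp(−0.3599) = 0.6977.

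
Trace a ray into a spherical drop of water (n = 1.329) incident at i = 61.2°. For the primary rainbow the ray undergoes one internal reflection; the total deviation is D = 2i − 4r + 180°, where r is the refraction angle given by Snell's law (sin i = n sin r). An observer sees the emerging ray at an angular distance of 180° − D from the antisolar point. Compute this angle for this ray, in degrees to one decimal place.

sin r = sin 61.2° / 1.329 = 0.8763/1.329 = 0.6594; r = 41.25°.
D = 2·61.2° − 4·41.25° + 180° = 122.40° − 165.01° + 180° = 137.39°.
Angle from antisolar point = 180° − D = 42.61°.

42.6°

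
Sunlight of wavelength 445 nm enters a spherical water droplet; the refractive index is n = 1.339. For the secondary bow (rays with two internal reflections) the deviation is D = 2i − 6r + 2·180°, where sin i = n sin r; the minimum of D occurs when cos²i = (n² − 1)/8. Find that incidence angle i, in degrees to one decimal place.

71.6°

cos²i = (1.339² − 1)/8 = (1.79292 − 1)/8 = 0.09912.
cos i = 0.31483, so i = 71.650°.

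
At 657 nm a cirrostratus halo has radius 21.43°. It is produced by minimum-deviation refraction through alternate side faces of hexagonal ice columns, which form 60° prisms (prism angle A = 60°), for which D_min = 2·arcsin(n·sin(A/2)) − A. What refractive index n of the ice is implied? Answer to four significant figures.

1.305

Rearranging: n = sin((D_min + A)/2) / sin(A/2).
(D_min + A)/2 = (21.43° + 60°)/2 = 40.715°.
n = sin 40.715° / sin 30° = 0.6523 / 0.5000 = 1.3046.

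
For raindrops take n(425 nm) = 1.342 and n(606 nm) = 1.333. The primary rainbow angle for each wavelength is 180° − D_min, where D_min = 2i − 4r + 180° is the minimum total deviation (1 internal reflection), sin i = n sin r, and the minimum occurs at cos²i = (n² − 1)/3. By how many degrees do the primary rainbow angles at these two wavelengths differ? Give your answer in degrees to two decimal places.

1.29°

At 425 nm (n = 1.342): cos²i = 0.26699 → i = 58.888°, r = 39.641°, D_min = 139.213°, rainbow angle = 40.787°.
At 606 nm (n = 1.333): cos²i = 0.25896 → i = 59.410°, r = 40.225°, D_min = 137.922°, rainbow angle = 42.078°.
Angular width = |40.787° − 42.078°| = 1.291°.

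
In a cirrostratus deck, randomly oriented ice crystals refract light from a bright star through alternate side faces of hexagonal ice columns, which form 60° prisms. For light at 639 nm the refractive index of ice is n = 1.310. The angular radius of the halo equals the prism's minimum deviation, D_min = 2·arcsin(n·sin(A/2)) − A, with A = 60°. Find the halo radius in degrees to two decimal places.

n·sin(A/2) = 1.310 × sin 30° = 1.310 × 0.5000 = 0.6550.
D_min = 2·arcsin(0.6550) − 60° = 2 × 40.920° − 60° = 21.839°.

21.84°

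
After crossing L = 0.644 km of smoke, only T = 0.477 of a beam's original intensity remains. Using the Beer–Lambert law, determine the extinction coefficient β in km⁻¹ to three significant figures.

1.15 km⁻¹

Beer–Lambert: T = exp(−βL) ⇒ β = −ln(T)/L = −ln(0.477)/0.644 = 0.7402/0.644 = 1.149 km⁻¹.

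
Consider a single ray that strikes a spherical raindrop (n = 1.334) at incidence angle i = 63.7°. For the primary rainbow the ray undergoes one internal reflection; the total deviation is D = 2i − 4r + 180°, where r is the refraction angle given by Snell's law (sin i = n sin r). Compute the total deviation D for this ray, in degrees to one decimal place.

138.5°

sin r = sin 63.7° / 1.334 = 0.8965/1.334 = 0.6720; r = 42.22°.
D = 2·63.7° − 4·42.22° + 180° = 127.40° − 168.90° + 180° = 138.50°.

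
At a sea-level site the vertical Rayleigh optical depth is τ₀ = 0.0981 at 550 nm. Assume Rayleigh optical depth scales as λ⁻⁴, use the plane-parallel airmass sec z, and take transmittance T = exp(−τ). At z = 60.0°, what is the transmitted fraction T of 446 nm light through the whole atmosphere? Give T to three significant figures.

sec 60.0° = 2.0000.
τ = 0.0981 × (550/446)⁴ × 2.0000 = 0.0981 × 2.3127 × 2.0000 = 0.4537.
T = exp(−0.4537) = 0.6352.

0.635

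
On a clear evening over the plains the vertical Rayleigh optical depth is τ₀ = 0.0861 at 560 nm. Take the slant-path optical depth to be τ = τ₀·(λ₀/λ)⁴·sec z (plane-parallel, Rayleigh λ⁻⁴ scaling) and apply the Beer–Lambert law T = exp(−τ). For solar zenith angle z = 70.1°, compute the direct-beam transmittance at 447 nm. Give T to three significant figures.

sec 70.1° = 2.9379.
τ = 0.0861 × (560/447)⁴ × 2.9379 = 0.0861 × 2.4633 × 2.9379 = 0.6231.
T = exp(−0.6231) = 0.5363.

0.536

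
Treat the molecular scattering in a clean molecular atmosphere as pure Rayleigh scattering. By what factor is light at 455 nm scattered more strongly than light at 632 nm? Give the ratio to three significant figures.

3.72

Rayleigh scattering ∝ λ⁻⁴, so the ratio of coefficients is the inverse fourth power of the wavelength ratio.
σ(455)/σ(632) = (632/455)⁴ = (1.3890)⁴ = 3.722.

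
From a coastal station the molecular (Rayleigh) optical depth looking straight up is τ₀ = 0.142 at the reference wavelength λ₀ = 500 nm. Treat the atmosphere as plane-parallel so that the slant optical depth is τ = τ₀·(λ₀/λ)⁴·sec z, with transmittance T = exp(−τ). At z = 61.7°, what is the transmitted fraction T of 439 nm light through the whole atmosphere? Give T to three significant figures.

0.604

sec 61.7° = 2.1093.
τ = 0.142 × (500/439)⁴ × 2.1093 = 0.142 × 1.6828 × 2.1093 = 0.5040.
T = exp(−0.5040) = 0.6041.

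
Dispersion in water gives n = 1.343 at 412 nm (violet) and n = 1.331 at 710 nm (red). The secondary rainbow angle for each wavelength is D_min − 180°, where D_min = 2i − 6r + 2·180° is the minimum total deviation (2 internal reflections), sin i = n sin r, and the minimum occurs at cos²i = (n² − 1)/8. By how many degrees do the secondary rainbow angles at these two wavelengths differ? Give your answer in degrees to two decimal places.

3.11°

At 412 nm (n = 1.343): cos²i = 0.10046 → i = 71.522°, r = 44.928°, D_min = 233.478°, rainbow angle = 53.478°.
At 710 nm (n = 1.331): cos²i = 0.09645 → i = 71.907°, r = 45.575°, D_min = 230.365°, rainbow angle = 50.365°.
Angular width = |53.478° − 50.365°| = 3.113°.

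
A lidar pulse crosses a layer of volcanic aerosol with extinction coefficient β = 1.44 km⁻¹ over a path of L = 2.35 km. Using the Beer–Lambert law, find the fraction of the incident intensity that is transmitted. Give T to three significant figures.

τ = β·L = 1.44 × 2.35 = 3.3840.
T = exp(−3.3840) = 0.0339.

0.0339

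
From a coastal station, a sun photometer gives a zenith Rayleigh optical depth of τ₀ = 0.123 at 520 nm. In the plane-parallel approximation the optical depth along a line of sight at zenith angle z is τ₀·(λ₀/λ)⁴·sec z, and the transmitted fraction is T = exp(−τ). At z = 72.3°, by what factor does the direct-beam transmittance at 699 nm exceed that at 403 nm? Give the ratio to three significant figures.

Airmass: sec 72.3° = 3.2891.
τ(699 nm) = 0.123 × (520/699)⁴ × 3.2891 = 0.123 × 0.3063 × 3.2891 = 0.1239.
τ(403 nm) = 0.123 × (520/403)⁴ × 3.2891 = 0.123 × 2.7720 × 3.2891 = 1.1214.
T(699)/T(403) = exp(τ_B − τ_A) = exp(0.9975) = 2.7116.

2.71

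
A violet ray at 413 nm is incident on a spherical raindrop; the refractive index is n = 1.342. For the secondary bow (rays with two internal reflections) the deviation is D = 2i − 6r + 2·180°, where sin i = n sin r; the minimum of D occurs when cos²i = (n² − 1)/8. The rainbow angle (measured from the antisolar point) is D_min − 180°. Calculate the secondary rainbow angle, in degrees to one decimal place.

53.2°

cos²i = (1.80096 − 1)/8 = 0.10012; i = arccos(0.31642) = 71.554°.
sin r = sin 71.554°/1.342 = 0.70687; r = 44.981°.
D_min = 2·71.554° − 6·44.981° + 360° = 233.222°.
Rainbow angle = D_min − 180° = 53.222°.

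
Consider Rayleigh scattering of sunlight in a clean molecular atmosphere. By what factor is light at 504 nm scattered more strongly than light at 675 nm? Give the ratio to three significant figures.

3.22

Rayleigh scattering ∝ λ⁻⁴, so the ratio of coefficients is the inverse fourth power of the wavelength ratio.
σ(504)/σ(675) = (675/504)⁴ = (1.3393)⁴ = 3.217.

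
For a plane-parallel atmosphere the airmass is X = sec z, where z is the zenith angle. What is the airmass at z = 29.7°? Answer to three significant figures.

X = sec z = 1/cos 29.7° = 1/0.8686 = 1.1512.

1.15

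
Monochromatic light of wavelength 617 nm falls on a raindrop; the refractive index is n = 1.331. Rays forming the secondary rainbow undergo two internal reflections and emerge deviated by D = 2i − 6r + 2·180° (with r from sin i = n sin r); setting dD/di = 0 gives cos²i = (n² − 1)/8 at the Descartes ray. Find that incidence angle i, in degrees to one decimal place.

71.9°

cos²i = (1.331² − 1)/8 = (1.77156 − 1)/8 = 0.09645.
cos i = 0.31056, so i = 71.907°.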